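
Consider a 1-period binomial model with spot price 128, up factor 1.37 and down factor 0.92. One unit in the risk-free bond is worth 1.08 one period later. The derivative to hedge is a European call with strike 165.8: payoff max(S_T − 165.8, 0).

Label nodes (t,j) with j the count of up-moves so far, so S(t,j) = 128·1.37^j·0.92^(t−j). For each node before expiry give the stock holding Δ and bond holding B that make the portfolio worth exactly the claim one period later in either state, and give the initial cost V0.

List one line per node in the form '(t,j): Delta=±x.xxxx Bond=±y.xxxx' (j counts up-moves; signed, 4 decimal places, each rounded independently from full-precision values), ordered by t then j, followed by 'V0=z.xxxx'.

The replicating-portfolio and risk-neutral prices coincide; use p* = (1.08−0.92)/(1.37−0.92) = 0.3556 for the latter.
At expiry t=1: V(1,0)=0.0000, V(1,1)=9.5600
  t=0,j=0: stock 128.0000 → up 175.3600 (V=9.5600), down 117.7600 (V=0.0000). Price 3.1473; hedge Δ=0.1660, bond B=-18.0971.
The time-0 hedge costs 3.1473, which is the no-arbitrage price.

(0,0): Delta=0.1660 Bond=-18.0971
V0=3.1473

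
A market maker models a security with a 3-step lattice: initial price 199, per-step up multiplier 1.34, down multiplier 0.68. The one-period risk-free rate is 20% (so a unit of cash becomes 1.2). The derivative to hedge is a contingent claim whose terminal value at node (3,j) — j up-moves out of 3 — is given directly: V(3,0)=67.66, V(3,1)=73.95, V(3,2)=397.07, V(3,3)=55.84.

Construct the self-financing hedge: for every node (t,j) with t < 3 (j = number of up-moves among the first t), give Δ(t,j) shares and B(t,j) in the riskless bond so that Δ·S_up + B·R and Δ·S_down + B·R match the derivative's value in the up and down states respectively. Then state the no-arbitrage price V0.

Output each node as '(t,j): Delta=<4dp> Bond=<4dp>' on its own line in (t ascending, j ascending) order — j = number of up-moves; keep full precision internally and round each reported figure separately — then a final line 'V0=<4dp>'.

(0,0): Delta=-0.5474 Bond=220.4370
(1,0): Delta=2.3878 Bond=-132.6756
(1,1): Delta=-0.9484 Bond=371.4629
(2,0): Delta=0.1036 Bond=50.9828
(2,1): Delta=2.6999 Bond=-215.8013
(2,2): Delta=-1.4469 Bond=623.8669
V0=111.5006

Risk-neutral probability p* = (R−d)/(u−d) = (1.2−0.68)/(1.34−0.68) = 0.7879.
Terminal payoffs: V(3,0)=67.6600, V(3,1)=73.9500, V(3,2)=397.0700, V(3,3)=55.8400
(2,0): S=92.0176. Δ = (V_up−V_dn)/(S_up−S_dn) = (73.9500−67.6600)/(123.3036−62.5720) = 0.1036. V = [p*·73.9500 + (1−p*)·67.6600]/1.2 = 60.5131. B = V − Δ·S = 50.9828.
(2,1): S=181.3288. Δ = (V_up−V_dn)/(S_up−S_dn) = (397.0700−73.9500)/(242.9806−123.3036) = 2.6999. V = [p*·397.0700 + (1−p*)·73.9500]/1.2 = 273.7745. B = V − Δ·S = -215.8013.
(2,2): S=357.3244. Δ = (V_up−V_dn)/(S_up−S_dn) = (55.8400−397.0700)/(478.8147−242.9806) = -1.4469. V = [p*·55.8400 + (1−p*)·397.0700]/1.2 = 106.8518. B = V − Δ·S = 623.8669.
(1,0): S=135.3200. Δ = (V_up−V_dn)/(S_up−S_dn) = (273.7745−60.5131)/(181.3288−92.0176) = 2.3878. V = [p*·273.7745 + (1−p*)·60.5131]/1.2 = 190.4477. B = V − Δ·S = -132.6756.
(1,1): S=266.6600. Δ = (V_up−V_dn)/(S_up−S_dn) = (106.8518−273.7745)/(357.3244−181.3288) = -0.9484. V = [p*·106.8518 + (1−p*)·273.7745]/1.2 = 118.5497. B = V − Δ·S = 371.4629.
(0,0): S=199.0000. Δ = (V_up−V_dn)/(S_up−S_dn) = (118.5497−190.4477)/(266.6600−135.3200) = -0.5474. V = [p*·118.5497 + (1−p*)·190.4477]/1.2 = 111.5006. B = V − Δ·S = 220.4370.
Check: Δ(0,0)·S0 + B(0,0) = 111.5006 = V0.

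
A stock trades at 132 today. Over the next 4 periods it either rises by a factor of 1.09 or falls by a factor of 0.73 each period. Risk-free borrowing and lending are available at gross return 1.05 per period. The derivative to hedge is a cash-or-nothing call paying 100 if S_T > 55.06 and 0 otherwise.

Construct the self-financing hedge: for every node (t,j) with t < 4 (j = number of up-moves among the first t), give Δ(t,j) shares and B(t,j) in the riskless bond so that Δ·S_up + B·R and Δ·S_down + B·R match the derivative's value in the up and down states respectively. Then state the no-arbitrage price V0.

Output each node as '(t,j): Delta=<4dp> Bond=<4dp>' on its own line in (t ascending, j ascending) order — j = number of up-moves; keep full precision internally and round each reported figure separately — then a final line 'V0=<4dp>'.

(0,0): Delta=0.0025 Bond=81.9286
(1,0): Delta=0.0323 Bond=83.1547
(1,1): Delta=0.0000 Bond=86.3838
(2,0): Delta=0.4179 Bond=60.1887
(2,1): Delta=0.0000 Bond=90.7029
(2,2): Delta=0.0000 Bond=90.7029
(3,0): Delta=5.4095 Bond=-193.1217
(3,1): Delta=0.0000 Bond=95.2381
(3,2): Delta=0.0000 Bond=95.2381
(3,3): Delta=0.0000 Bond=95.2381
V0=82.2577

The replicating-portfolio and risk-neutral prices coincide; use p* = (1.05−0.73)/(1.09−0.73) = 0.8889 for the latter.
At expiry t=4: V(4,0)=0.0000, V(4,1)=100.0000, V(4,2)=100.0000, V(4,3)=100.0000, V(4,4)=100.0000
  t=3,j=0: stock 51.3502 → up 55.9718 (V=100.0000), down 37.4857 (V=0.0000). Price 84.6561; hedge Δ=5.4095, bond B=-193.1217.
  t=3,j=1: stock 76.6737 → up 83.5743 (V=100.0000), down 55.9718 (V=100.0000). Price 95.2381; hedge Δ=0.0000, bond B=95.2381.
  t=3,j=2: stock 114.4853 → up 124.7890 (V=100.0000), down 83.5743 (V=100.0000). Price 95.2381; hedge Δ=0.0000, bond B=95.2381.
  t=3,j=3: stock 170.9438 → up 186.3288 (V=100.0000), down 124.7890 (V=100.0000). Price 95.2381; hedge Δ=0.0000, bond B=95.2381.
  t=2,j=0: stock 70.3428 → up 76.6737 (V=95.2381), down 51.3502 (V=84.6561). Price 89.5832; hedge Δ=0.4179, bond B=60.1887.
  t=2,j=1: stock 105.0324 → up 114.4853 (V=95.2381), down 76.6737 (V=95.2381). Price 90.7029; hedge Δ=0.0000, bond B=90.7029.
  t=2,j=2: stock 156.8292 → up 170.9438 (V=95.2381), down 114.4853 (V=95.2381). Price 90.7029; hedge Δ=0.0000, bond B=90.7029.
  t=1,j=0: stock 96.3600 → up 105.0324 (V=90.7029), down 70.3428 (V=89.5832). Price 86.2653; hedge Δ=0.0323, bond B=83.1547.
  t=1,j=1: stock 143.8800 → up 156.8292 (V=90.7029), down 105.0324 (V=90.7029). Price 86.3838; hedge Δ=0.0000, bond B=86.3838.
  t=0,j=0: stock 132.0000 → up 143.8800 (V=86.3838), down 96.3600 (V=86.2653). Price 82.2577; hedge Δ=0.0025, bond B=81.9286.
Each (Δ,B) replicates both successor values, so the strategy is self-financing and V0 is arbitrage-free.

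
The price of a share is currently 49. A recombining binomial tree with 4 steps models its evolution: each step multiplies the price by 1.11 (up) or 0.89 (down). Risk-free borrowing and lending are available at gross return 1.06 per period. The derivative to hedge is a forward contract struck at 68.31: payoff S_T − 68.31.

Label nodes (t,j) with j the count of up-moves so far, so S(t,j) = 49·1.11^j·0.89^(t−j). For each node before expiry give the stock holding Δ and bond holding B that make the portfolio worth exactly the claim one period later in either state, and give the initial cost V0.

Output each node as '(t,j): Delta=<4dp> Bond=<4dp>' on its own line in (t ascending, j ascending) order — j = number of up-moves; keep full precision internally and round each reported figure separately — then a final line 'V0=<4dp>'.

(0,0): Delta=1.0000 Bond=-54.1079
(1,0): Delta=1.0000 Bond=-57.3544
(1,1): Delta=1.0000 Bond=-57.3544
(2,0): Delta=1.0000 Bond=-60.7957
(2,1): Delta=1.0000 Bond=-60.7957
(2,2): Delta=1.0000 Bond=-60.7957
(3,0): Delta=1.0000 Bond=-64.4434
(3,1): Delta=1.0000 Bond=-64.4434
(3,2): Delta=1.0000 Bond=-64.4434
(3,3): Delta=1.0000 Bond=-64.4434
V0=-5.1079

No-arbitrage ⇒ martingale measure with p* = (R−d)/(u−d) = 0.7727.
Terminal values V(4,·): V(4,0)=-37.5663, V(4,1)=-29.9667, V(4,2)=-20.4886, V(4,3)=-8.6676, V(4,4)=6.0755
Node (3,0) S=34.5435: V=(p*·-29.9667+(1−p*)·-37.5663)/1.06=-29.8999; Δ=(-29.9667−-37.5663)/(38.3433−30.7437)=1.0000; B=V−Δ·S=-64.4434
Node (3,1) S=43.0823: V=(p*·-20.4886+(1−p*)·-29.9667)/1.06=-21.3611; Δ=(-20.4886−-29.9667)/(47.8214−38.3433)=1.0000; B=V−Δ·S=-64.4434
Node (3,2) S=53.7319: V=(p*·-8.6676+(1−p*)·-20.4886)/1.06=-10.7115; Δ=(-8.6676−-20.4886)/(59.6424−47.8214)=1.0000; B=V−Δ·S=-64.4434
Node (3,3) S=67.0139: V=(p*·6.0755+(1−p*)·-8.6676)/1.06=2.5705; Δ=(6.0755−-8.6676)/(74.3855−59.6424)=1.0000; B=V−Δ·S=-64.4434
Node (2,0) S=38.8129: V=(p*·-21.3611+(1−p*)·-29.8999)/1.06=-21.9828; Δ=(-21.3611−-29.8999)/(43.0823−34.5435)=1.0000; B=V−Δ·S=-60.7957
Node (2,1) S=48.4071: V=(p*·-10.7115+(1−p*)·-21.3611)/1.06=-12.3886; Δ=(-10.7115−-21.3611)/(53.7319−43.0823)=1.0000; B=V−Δ·S=-60.7957
Node (2,2) S=60.3729: V=(p*·2.5705+(1−p*)·-10.7115)/1.06=-0.4228; Δ=(2.5705−-10.7115)/(67.0139−53.7319)=1.0000; B=V−Δ·S=-60.7957
Node (1,0) S=43.6100: V=(p*·-12.3886+(1−p*)·-21.9828)/1.06=-13.7444; Δ=(-12.3886−-21.9828)/(48.4071−38.8129)=1.0000; B=V−Δ·S=-57.3544
Node (1,1) S=54.3900: V=(p*·-0.4228+(1−p*)·-12.3886)/1.06=-2.9644; Δ=(-0.4228−-12.3886)/(60.3729−48.4071)=1.0000; B=V−Δ·S=-57.3544
Node (0,0) S=49.0000: V=(p*·-2.9644+(1−p*)·-13.7444)/1.06=-5.1079; Δ=(-2.9644−-13.7444)/(54.3900−43.6100)=1.0000; B=V−Δ·S=-54.1079
Each (Δ,B) replicates both successor values, so the strategy is self-financing and V0 is arbitrage-free.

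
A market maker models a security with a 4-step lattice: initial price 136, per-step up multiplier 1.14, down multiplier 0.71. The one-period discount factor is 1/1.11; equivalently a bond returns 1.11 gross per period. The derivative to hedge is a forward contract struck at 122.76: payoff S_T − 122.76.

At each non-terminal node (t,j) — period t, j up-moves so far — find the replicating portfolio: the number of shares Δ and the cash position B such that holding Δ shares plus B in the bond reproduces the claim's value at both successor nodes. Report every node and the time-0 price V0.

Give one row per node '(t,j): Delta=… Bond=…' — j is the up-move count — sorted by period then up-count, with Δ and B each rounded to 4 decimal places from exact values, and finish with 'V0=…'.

Under the risk-neutral measure, an up-move has probability p* = (R−d)/(u−d) = 0.9302 and values discount at R = 1.11.
Terminal payoffs: V(4,0)=-88.2001, V(4,1)=-67.2695, V(4,2)=-33.6625, V(4,3)=20.2979, V(4,4)=106.9386
Node (3,0) S=48.6759: V=(p*·-67.2695+(1−p*)·-88.2001)/1.11=-61.9187; Δ=(-67.2695−-88.2001)/(55.4905−34.5599)=1.0000; B=V−Δ·S=-110.5946
Node (3,1) S=78.1557: V=(p*·-33.6625+(1−p*)·-67.2695)/1.11=-32.4389; Δ=(-33.6625−-67.2695)/(89.0975−55.4905)=1.0000; B=V−Δ·S=-110.5946
Node (3,2) S=125.4894: V=(p*·20.2979+(1−p*)·-33.6625)/1.11=14.8948; Δ=(20.2979−-33.6625)/(143.0579−89.0975)=1.0000; B=V−Δ·S=-110.5946
Node (3,3) S=201.4900: V=(p*·106.9386+(1−p*)·20.2979)/1.11=90.8954; Δ=(106.9386−20.2979)/(229.6986−143.0579)=1.0000; B=V−Δ·S=-110.5946
Node (2,0) S=68.5576: V=(p*·-32.4389+(1−p*)·-61.9187)/1.11=-31.0772; Δ=(-32.4389−-61.9187)/(78.1557−48.6759)=1.0000; B=V−Δ·S=-99.6348
Node (2,1) S=110.0784: V=(p*·14.8948+(1−p*)·-32.4389)/1.11=10.4436; Δ=(14.8948−-32.4389)/(125.4894−78.1557)=1.0000; B=V−Δ·S=-99.6348
Node (2,2) S=176.7456: V=(p*·90.8954+(1−p*)·14.8948)/1.11=77.1108; Δ=(90.8954−14.8948)/(201.4900−125.4894)=1.0000; B=V−Δ·S=-99.6348
Node (1,0) S=96.5600: V=(p*·10.4436+(1−p*)·-31.0772)/1.11=6.7989; Δ=(10.4436−-31.0772)/(110.0784−68.5576)=1.0000; B=V−Δ·S=-89.7611
Node (1,1) S=155.0400: V=(p*·77.1108+(1−p*)·10.4436)/1.11=65.2789; Δ=(77.1108−10.4436)/(176.7456−110.0784)=1.0000; B=V−Δ·S=-89.7611
Node (0,0) S=136.0000: V=(p*·65.2789+(1−p*)·6.7989)/1.11=55.1342; Δ=(65.2789−6.7989)/(155.0400−96.5600)=1.0000; B=V−Δ·S=-80.8658
Check: Δ(0,0)·S0 + B(0,0) = 55.1342 = V0.

(0,0): Delta=1.0000 Bond=-80.8658
(1,0): Delta=1.0000 Bond=-89.7611
(1,1): Delta=1.0000 Bond=-89.7611
(2,0): Delta=1.0000 Bond=-99.6348
(2,1): Delta=1.0000 Bond=-99.6348
(2,2): Delta=1.0000 Bond=-99.6348
(3,0): Delta=1.0000 Bond=-110.5946
(3,1): Delta=1.0000 Bond=-110.5946
(3,2): Delta=1.0000 Bond=-110.5946
(3,3): Delta=1.0000 Bond=-110.5946
V0=55.1342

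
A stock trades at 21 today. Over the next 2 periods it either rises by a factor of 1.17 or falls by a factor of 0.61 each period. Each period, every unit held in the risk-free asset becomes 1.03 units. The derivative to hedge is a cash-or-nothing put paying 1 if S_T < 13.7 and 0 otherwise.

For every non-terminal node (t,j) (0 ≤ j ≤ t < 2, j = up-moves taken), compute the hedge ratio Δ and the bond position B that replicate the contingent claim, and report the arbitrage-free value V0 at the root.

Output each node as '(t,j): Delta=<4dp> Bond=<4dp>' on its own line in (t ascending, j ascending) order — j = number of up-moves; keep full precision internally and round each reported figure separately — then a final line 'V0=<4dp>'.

No-arbitrage ⇒ martingale measure with p* = (R−d)/(u−d) = 0.7500.
Terminal payoffs: V(2,0)=1.0000, V(2,1)=0.0000, V(2,2)=0.0000
  t=1,j=0: stock 12.8100 → up 14.9877 (V=0.0000), down 7.8141 (V=1.0000). Price 0.2427; hedge Δ=-0.1394, bond B=2.0284.
  t=1,j=1: stock 24.5700 → up 28.7469 (V=0.0000), down 14.9877 (V=0.0000). Price 0.0000; hedge Δ=0.0000, bond B=0.0000.
  t=0,j=0: stock 21.0000 → up 24.5700 (V=0.0000), down 12.8100 (V=0.2427). Price 0.0589; hedge Δ=-0.0206, bond B=0.4923.
Check: Δ(0,0)·S0 + B(0,0) = 0.0589 = V0.

(0,0): Delta=-0.0206 Bond=0.4923
(1,0): Delta=-0.1394 Bond=2.0284
(1,1): Delta=0.0000 Bond=0.0000
V0=0.0589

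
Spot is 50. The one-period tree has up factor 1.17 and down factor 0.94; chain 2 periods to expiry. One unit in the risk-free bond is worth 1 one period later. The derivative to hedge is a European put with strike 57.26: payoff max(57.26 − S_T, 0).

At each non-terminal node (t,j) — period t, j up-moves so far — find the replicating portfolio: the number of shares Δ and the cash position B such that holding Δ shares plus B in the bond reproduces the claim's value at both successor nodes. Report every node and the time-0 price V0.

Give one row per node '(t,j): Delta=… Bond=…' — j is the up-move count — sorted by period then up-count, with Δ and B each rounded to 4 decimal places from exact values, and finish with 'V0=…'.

No-arbitrage ⇒ martingale measure with p* = (R−d)/(u−d) = 0.2609.
At expiry t=2: V(2,0)=13.0800, V(2,1)=2.2700, V(2,2)=0.0000
  t=1,j=0: stock 47.0000 → up 54.9900 (V=2.2700), down 44.1800 (V=13.0800). Price 10.2600; hedge Δ=-1.0000, bond B=57.2600.
  t=1,j=1: stock 58.5000 → up 68.4450 (V=0.0000), down 54.9900 (V=2.2700). Price 1.6778; hedge Δ=-0.1687, bond B=11.5474.
  t=0,j=0: stock 50.0000 → up 58.5000 (V=1.6778), down 47.0000 (V=10.2600). Price 8.0212; hedge Δ=-0.7463, bond B=45.3350.
Self-financing check: at every node Δ·S+B equals the discounted successor values.

(0,0): Delta=-0.7463 Bond=45.3350
(1,0): Delta=-1.0000 Bond=57.2600
(1,1): Delta=-0.1687 Bond=11.5474
V0=8.0212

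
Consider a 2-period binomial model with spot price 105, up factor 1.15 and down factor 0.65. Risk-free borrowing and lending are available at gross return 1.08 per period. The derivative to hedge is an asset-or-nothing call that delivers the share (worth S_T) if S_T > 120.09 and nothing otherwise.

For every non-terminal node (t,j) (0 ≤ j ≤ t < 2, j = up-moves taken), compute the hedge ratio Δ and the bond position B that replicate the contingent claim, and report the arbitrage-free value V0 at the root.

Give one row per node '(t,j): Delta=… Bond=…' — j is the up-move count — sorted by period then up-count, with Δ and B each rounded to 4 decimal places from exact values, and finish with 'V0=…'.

(0,0): Delta=2.1062 Bond=-133.1004
(1,0): Delta=0.0000 Bond=0.0000
(1,1): Delta=2.3000 Bond=-167.1493
V0=88.0510

The replicating-portfolio and risk-neutral prices coincide; use p* = (1.08−0.65)/(1.15−0.65) = 0.8600 for the latter.
Terminal payoffs: V(2,0)=0.0000, V(2,1)=0.0000, V(2,2)=138.8625
Node (1,0) S=68.2500: V=(p*·0.0000+(1−p*)·0.0000)/1.08=0.0000; Δ=(0.0000−0.0000)/(78.4875−44.3625)=0.0000; B=V−Δ·S=0.0000
Node (1,1) S=120.7500: V=(p*·138.8625+(1−p*)·0.0000)/1.08=110.5757; Δ=(138.8625−0.0000)/(138.8625−78.4875)=2.3000; B=V−Δ·S=-167.1493
Node (0,0) S=105.0000: V=(p*·110.5757+(1−p*)·0.0000)/1.08=88.0510; Δ=(110.5757−0.0000)/(120.7500−68.2500)=2.1062; B=V−Δ·S=-133.1004
Each (Δ,B) replicates both successor values, so the strategy is self-financing and V0 is arbitrage-free.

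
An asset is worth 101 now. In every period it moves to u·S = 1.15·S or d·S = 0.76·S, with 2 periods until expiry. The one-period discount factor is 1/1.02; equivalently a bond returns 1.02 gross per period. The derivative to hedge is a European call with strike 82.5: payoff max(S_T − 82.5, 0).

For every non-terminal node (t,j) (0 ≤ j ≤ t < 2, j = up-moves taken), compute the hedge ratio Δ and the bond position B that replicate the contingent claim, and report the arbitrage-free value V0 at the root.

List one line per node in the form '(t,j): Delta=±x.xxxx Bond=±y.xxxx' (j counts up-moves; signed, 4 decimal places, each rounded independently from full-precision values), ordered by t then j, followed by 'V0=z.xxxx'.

No-arbitrage ⇒ martingale measure with p* = (R−d)/(u−d) = 0.6667.
Payoff layer (t=2): V(2,0)=0.0000, V(2,1)=5.7740, V(2,2)=51.0725
  t=1,j=0: stock 76.7600 → up 88.2740 (V=5.7740), down 58.3376 (V=0.0000). Price 3.7739; hedge Δ=0.1929, bond B=-11.0313.
  t=1,j=1: stock 116.1500 → up 133.5725 (V=51.0725), down 88.2740 (V=5.7740). Price 35.2676; hedge Δ=1.0000, bond B=-80.8824.
  t=0,j=0: stock 101.0000 → up 116.1500 (V=35.2676), down 76.7600 (V=3.7739). Price 24.2840; hedge Δ=0.7995, bond B=-56.4693.
Each (Δ,B) replicates both successor values, so the strategy is self-financing and V0 is arbitrage-free.

(0,0): Delta=0.7995 Bond=-56.4693
(1,0): Delta=0.1929 Bond=-11.0313
(1,1): Delta=1.0000 Bond=-80.8824
V0=24.2840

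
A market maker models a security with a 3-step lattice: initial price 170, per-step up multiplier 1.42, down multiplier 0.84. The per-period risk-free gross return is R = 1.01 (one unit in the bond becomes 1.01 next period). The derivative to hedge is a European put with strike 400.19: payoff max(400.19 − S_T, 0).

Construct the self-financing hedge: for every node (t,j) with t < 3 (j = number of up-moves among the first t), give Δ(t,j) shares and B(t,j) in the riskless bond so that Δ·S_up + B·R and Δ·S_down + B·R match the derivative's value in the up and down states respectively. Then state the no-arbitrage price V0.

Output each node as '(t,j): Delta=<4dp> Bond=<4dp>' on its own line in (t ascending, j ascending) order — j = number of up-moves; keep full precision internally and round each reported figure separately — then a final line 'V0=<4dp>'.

(0,0): Delta=-0.9261 Bond=377.9663
(1,0): Delta=-1.0000 Bond=392.3047
(1,1): Delta=-0.8206 Bond=356.2807
(2,0): Delta=-1.0000 Bond=396.2277
(2,1): Delta=-1.0000 Bond=396.2277
(2,2): Delta=-0.5646 Bond=272.0933
V0=220.5362

Risk-neutral probability p* = (R−d)/(u−d) = (1.01−0.84)/(1.42−0.84) = 0.2931.
Terminal values V(3,·): V(3,0)=299.4303, V(3,1)=229.8582, V(3,2)=112.2481, V(3,3)=0.0000
(2,0): S=119.9520. Δ = (V_up−V_dn)/(S_up−S_dn) = (229.8582−299.4303)/(170.3318−100.7597) = -1.0000. V = [p*·229.8582 + (1−p*)·299.4303]/1.01 = 276.2757. B = V − Δ·S = 396.2277.
(2,1): S=202.7760. Δ = (V_up−V_dn)/(S_up−S_dn) = (112.2481−229.8582)/(287.9419−170.3318) = -1.0000. V = [p*·112.2481 + (1−p*)·229.8582]/1.01 = 193.4517. B = V − Δ·S = 396.2277.
(2,2): S=342.7880. Δ = (V_up−V_dn)/(S_up−S_dn) = (0.0000−112.2481)/(486.7590−287.9419) = -0.5646. V = [p*·0.0000 + (1−p*)·112.2481]/1.01 = 78.5622. B = V − Δ·S = 272.0933.
(1,0): S=142.8000. Δ = (V_up−V_dn)/(S_up−S_dn) = (193.4517−276.2757)/(202.7760−119.9520) = -1.0000. V = [p*·193.4517 + (1−p*)·276.2757]/1.01 = 249.5047. B = V − Δ·S = 392.3047.
(1,1): S=241.4000. Δ = (V_up−V_dn)/(S_up−S_dn) = (78.5622−193.4517)/(342.7880−202.7760) = -0.8206. V = [p*·78.5622 + (1−p*)·193.4517]/1.01 = 158.1952. B = V − Δ·S = 356.2807.
(0,0): S=170.0000. Δ = (V_up−V_dn)/(S_up−S_dn) = (158.1952−249.5047)/(241.4000−142.8000) = -0.9261. V = [p*·158.1952 + (1−p*)·249.5047]/1.01 = 220.5362. B = V − Δ·S = 377.9663.
Root portfolio cost Δ·170+B reproduces V0=220.5362.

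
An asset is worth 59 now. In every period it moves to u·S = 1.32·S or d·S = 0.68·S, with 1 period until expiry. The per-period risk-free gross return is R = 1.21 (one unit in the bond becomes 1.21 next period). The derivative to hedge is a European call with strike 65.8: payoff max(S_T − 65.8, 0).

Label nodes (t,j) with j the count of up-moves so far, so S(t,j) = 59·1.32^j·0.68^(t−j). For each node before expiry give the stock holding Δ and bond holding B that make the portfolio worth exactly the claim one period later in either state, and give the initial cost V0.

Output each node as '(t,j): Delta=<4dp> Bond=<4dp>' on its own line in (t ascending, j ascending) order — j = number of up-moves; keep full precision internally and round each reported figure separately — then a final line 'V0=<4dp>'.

(0,0): Delta=0.3199 Bond=-10.6074
V0=8.2676

Risk-neutral probability p* = (R−d)/(u−d) = (1.21−0.68)/(1.32−0.68) = 0.8281.
Terminal values V(1,·): V(1,0)=0.0000, V(1,1)=12.0800
Node (0,0) S=59.0000: V=(p*·12.0800+(1−p*)·0.0000)/1.21=8.2676; Δ=(12.0800−0.0000)/(77.8800−40.1200)=0.3199; B=V−Δ·S=-10.6074
The time-0 hedge costs 8.2676, which is the no-arbitrage price.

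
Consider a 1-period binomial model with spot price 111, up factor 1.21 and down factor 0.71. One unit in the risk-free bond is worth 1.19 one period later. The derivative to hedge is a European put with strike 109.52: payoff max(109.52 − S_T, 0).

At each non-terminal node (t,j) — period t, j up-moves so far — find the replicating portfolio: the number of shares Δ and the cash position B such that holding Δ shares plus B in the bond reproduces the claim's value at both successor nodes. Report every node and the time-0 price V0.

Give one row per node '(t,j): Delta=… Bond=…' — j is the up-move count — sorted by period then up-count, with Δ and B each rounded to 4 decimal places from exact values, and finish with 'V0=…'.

(0,0): Delta=-0.5533 Bond=62.4523
V0=1.0323

Risk-neutral probability p* = (R−d)/(u−d) = (1.19−0.71)/(1.21−0.71) = 0.9600.
At expiry t=1: V(1,0)=30.7100, V(1,1)=0.0000
  t=0,j=0: stock 111.0000 → up 134.3100 (V=0.0000), down 78.8100 (V=30.7100). Price 1.0323; hedge Δ=-0.5533, bond B=62.4523.
Each (Δ,B) replicates both successor values, so the strategy is self-financing and V0 is arbitrage-free.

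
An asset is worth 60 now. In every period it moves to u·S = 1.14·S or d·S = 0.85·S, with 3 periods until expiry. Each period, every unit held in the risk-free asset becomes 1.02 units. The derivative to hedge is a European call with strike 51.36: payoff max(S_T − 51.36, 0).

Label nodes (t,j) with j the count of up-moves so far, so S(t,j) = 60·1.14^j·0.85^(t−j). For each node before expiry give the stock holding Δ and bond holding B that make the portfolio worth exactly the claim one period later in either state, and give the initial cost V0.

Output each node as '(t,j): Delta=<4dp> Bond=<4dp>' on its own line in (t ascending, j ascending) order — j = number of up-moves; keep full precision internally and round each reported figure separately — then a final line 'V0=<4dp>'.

(0,0): Delta=0.8291 Bond=-36.6226
(1,0): Delta=0.5797 Bond=-24.6393
(1,1): Delta=0.9603 Bond=-46.3309
(2,0): Delta=0.0000 Bond=0.0000
(2,1): Delta=0.8849 Bond=-42.8724
(2,2): Delta=1.0000 Bond=-50.3529
V0=13.1220

The replicating-portfolio and risk-neutral prices coincide; use p* = (1.02−0.85)/(1.14−0.85) = 0.5862 for the latter.
Terminal payoffs: V(3,0)=0.0000, V(3,1)=0.0000, V(3,2)=14.9196, V(3,3)=37.5326
  t=2,j=0: stock 43.3500 → up 49.4190 (V=0.0000), down 36.8475 (V=0.0000). Price 0.0000; hedge Δ=0.0000, bond B=0.0000.
  t=2,j=1: stock 58.1400 → up 66.2796 (V=14.9196), down 49.4190 (V=0.0000). Price 8.5745; hedge Δ=0.8849, bond B=-42.8724.
  t=2,j=2: stock 77.9760 → up 88.8926 (V=37.5326), down 66.2796 (V=14.9196). Price 27.6231; hedge Δ=1.0000, bond B=-50.3529.
  t=1,j=0: stock 51.0000 → up 58.1400 (V=8.5745), down 43.3500 (V=0.0000). Price 4.9279; hedge Δ=0.5797, bond B=-24.6393.
  t=1,j=1: stock 68.4000 → up 77.9760 (V=27.6231), down 58.1400 (V=8.5745). Price 19.3538; hedge Δ=0.9603, bond B=-46.3309.
  t=0,j=0: stock 60.0000 → up 68.4000 (V=19.3538), down 51.0000 (V=4.9279). Price 13.1220; hedge Δ=0.8291, bond B=-36.6226.
Self-financing check: at every node Δ·S+B equals the discounted successor values.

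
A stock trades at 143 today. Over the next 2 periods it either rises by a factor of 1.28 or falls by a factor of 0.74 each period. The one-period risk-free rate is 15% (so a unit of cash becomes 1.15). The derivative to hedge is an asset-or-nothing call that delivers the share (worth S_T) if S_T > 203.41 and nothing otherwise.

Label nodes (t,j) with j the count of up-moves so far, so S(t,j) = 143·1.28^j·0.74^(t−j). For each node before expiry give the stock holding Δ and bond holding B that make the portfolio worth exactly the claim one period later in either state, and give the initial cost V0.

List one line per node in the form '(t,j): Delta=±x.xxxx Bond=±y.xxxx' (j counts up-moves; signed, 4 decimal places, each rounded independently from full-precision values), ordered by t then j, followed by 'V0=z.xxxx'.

No-arbitrage ⇒ martingale measure with p* = (R−d)/(u−d) = 0.7593.
At expiry t=2: V(2,0)=0.0000, V(2,1)=0.0000, V(2,2)=234.2912
Node (1,0) S=105.8200: V=(p*·0.0000+(1−p*)·0.0000)/1.15=0.0000; Δ=(0.0000−0.0000)/(135.4496−78.3068)=0.0000; B=V−Δ·S=0.0000
Node (1,1) S=183.0400: V=(p*·234.2912+(1−p*)·0.0000)/1.15=154.6850; Δ=(234.2912−0.0000)/(234.2912−135.4496)=2.3704; B=V−Δ·S=-279.1876
Node (0,0) S=143.0000: V=(p*·154.6850+(1−p*)·0.0000)/1.15=102.1270; Δ=(154.6850−0.0000)/(183.0400−105.8200)=2.0032; B=V−Δ·S=-184.3267
Each (Δ,B) replicates both successor values, so the strategy is self-financing and V0 is arbitrage-free.

(0,0): Delta=2.0032 Bond=-184.3267
(1,0): Delta=0.0000 Bond=0.0000
(1,1): Delta=2.3704 Bond=-279.1876
V0=102.1270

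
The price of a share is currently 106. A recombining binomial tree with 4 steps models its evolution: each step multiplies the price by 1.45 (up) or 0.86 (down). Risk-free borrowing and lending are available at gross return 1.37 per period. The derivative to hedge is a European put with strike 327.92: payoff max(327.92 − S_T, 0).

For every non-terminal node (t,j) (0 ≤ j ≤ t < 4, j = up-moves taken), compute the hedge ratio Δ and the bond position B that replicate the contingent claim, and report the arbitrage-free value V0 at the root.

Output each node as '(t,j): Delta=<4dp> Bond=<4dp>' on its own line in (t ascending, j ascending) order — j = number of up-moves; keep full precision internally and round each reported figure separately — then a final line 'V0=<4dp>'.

(0,0): Delta=-0.4351 Bond=55.4965
(1,0): Delta=-1.0000 Bond=127.5282
(1,1): Delta=-0.3825 Bond=67.9521
(2,0): Delta=-1.0000 Bond=174.7136
(2,1): Delta=-1.0000 Bond=174.7136
(2,2): Delta=-0.3251 Bond=80.2913
(3,0): Delta=-1.0000 Bond=239.3577
(3,1): Delta=-1.0000 Bond=239.3577
(3,2): Delta=-1.0000 Bond=239.3577
(3,3): Delta=-0.2623 Bond=89.7076
V0=9.3779

The replicating-portfolio and risk-neutral prices coincide; use p* = (1.37−0.86)/(1.45−0.86) = 0.8644 for the latter.
Payoff layer (t=4): V(4,0)=269.9371, V(4,1)=230.1582, V(4,2)=163.0890, V(4,3)=50.0073, V(4,4)=0.0000
Node (3,0) S=67.4219: V=(p*·230.1582+(1−p*)·269.9371)/1.37=171.9357; Δ=(230.1582−269.9371)/(97.7618−57.9829)=-1.0000; B=V−Δ·S=239.3577
Node (3,1) S=113.6765: V=(p*·163.0890+(1−p*)·230.1582)/1.37=125.6811; Δ=(163.0890−230.1582)/(164.8310−97.7618)=-1.0000; B=V−Δ·S=239.3577
Node (3,2) S=191.6639: V=(p*·50.0073+(1−p*)·163.0890)/1.37=47.6938; Δ=(50.0073−163.0890)/(277.9127−164.8310)=-1.0000; B=V−Δ·S=239.3577
Node (3,3) S=323.1542: V=(p*·0.0000+(1−p*)·50.0073)/1.37=4.9494; Δ=(0.0000−50.0073)/(468.5737−277.9127)=-0.2623; B=V−Δ·S=89.7076
Node (2,0) S=78.3976: V=(p*·125.6811+(1−p*)·171.9357)/1.37=96.3160; Δ=(125.6811−171.9357)/(113.6765−67.4219)=-1.0000; B=V−Δ·S=174.7136
Node (2,1) S=132.1820: V=(p*·47.6938+(1−p*)·125.6811)/1.37=42.5316; Δ=(47.6938−125.6811)/(191.6639−113.6765)=-1.0000; B=V−Δ·S=174.7136
Node (2,2) S=222.8650: V=(p*·4.9494+(1−p*)·47.6938)/1.37=7.8432; Δ=(4.9494−47.6938)/(323.1542−191.6639)=-0.3251; B=V−Δ·S=80.2913
Node (1,0) S=91.1600: V=(p*·42.5316+(1−p*)·96.3160)/1.37=36.3682; Δ=(42.5316−96.3160)/(132.1820−78.3976)=-1.0000; B=V−Δ·S=127.5282
Node (1,1) S=153.7000: V=(p*·7.8432+(1−p*)·42.5316)/1.37=9.1582; Δ=(7.8432−42.5316)/(222.8650−132.1820)=-0.3825; B=V−Δ·S=67.9521
Node (0,0) S=106.0000: V=(p*·9.1582+(1−p*)·36.3682)/1.37=9.3779; Δ=(9.1582−36.3682)/(153.7000−91.1600)=-0.4351; B=V−Δ·S=55.4965
Check: Δ(0,0)·S0 + B(0,0) = 9.3779 = V0.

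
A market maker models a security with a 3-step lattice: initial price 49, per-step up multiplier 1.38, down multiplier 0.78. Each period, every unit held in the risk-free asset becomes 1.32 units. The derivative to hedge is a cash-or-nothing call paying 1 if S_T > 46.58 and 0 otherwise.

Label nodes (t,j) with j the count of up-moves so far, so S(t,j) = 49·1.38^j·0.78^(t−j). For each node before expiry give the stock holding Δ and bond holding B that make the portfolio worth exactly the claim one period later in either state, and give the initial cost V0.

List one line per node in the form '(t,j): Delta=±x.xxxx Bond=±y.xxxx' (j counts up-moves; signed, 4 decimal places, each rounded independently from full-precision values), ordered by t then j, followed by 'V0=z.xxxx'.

The replicating-portfolio and risk-neutral prices coincide; use p* = (1.32−0.78)/(1.38−0.78) = 0.9000 for the latter.
At expiry t=3: V(3,0)=0.0000, V(3,1)=0.0000, V(3,2)=1.0000, V(3,3)=1.0000
(2,0): S=29.8116. Δ = (V_up−V_dn)/(S_up−S_dn) = (0.0000−0.0000)/(41.1400−23.2530) = 0.0000. V = [p*·0.0000 + (1−p*)·0.0000]/1.32 = 0.0000. B = V − Δ·S = 0.0000.
(2,1): S=52.7436. Δ = (V_up−V_dn)/(S_up−S_dn) = (1.0000−0.0000)/(72.7862−41.1400) = 0.0316. V = [p*·1.0000 + (1−p*)·0.0000]/1.32 = 0.6818. B = V − Δ·S = -0.9848.
(2,2): S=93.3156. Δ = (V_up−V_dn)/(S_up−S_dn) = (1.0000−1.0000)/(128.7755−72.7862) = 0.0000. V = [p*·1.0000 + (1−p*)·1.0000]/1.32 = 0.7576. B = V − Δ·S = 0.7576.
(1,0): S=38.2200. Δ = (V_up−V_dn)/(S_up−S_dn) = (0.6818−0.0000)/(52.7436−29.8116) = 0.0297. V = [p*·0.6818 + (1−p*)·0.0000]/1.32 = 0.4649. B = V − Δ·S = -0.6715.
(1,1): S=67.6200. Δ = (V_up−V_dn)/(S_up−S_dn) = (0.7576−0.6818)/(93.3156−52.7436) = 0.0019. V = [p*·0.7576 + (1−p*)·0.6818]/1.32 = 0.5682. B = V − Δ·S = 0.4419.
(0,0): S=49.0000. Δ = (V_up−V_dn)/(S_up−S_dn) = (0.5682−0.4649)/(67.6200−38.2200) = 0.0035. V = [p*·0.5682 + (1−p*)·0.4649]/1.32 = 0.4226. B = V − Δ·S = 0.2504.
Each (Δ,B) replicates both successor values, so the strategy is self-financing and V0 is arbitrage-free.

(0,0): Delta=0.0035 Bond=0.2504
(1,0): Delta=0.0297 Bond=-0.6715
(1,1): Delta=0.0019 Bond=0.4419
(2,0): Delta=0.0000 Bond=0.0000
(2,1): Delta=0.0316 Bond=-0.9848
(2,2): Delta=0.0000 Bond=0.7576
V0=0.4226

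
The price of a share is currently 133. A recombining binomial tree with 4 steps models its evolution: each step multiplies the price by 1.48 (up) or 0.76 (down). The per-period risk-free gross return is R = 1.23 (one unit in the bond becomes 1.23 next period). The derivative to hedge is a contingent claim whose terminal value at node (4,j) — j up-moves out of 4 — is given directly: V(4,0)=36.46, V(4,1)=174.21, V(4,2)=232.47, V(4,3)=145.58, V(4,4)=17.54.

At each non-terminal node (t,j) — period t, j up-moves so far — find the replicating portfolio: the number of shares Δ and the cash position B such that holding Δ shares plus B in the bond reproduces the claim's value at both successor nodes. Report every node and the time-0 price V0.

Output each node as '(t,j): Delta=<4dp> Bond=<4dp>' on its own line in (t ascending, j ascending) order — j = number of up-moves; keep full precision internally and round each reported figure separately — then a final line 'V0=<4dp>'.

(0,0): Delta=-0.3068 Bond=106.6199
(1,0): Delta=0.0544 Bond=94.6348
(1,1): Delta=-0.4054 Bond=150.5614
(2,0): Delta=1.2621 Bond=23.6297
(2,1): Delta=-0.2754 Bond=165.7471
(2,2): Delta=-0.4409 Bond=195.5327
(3,0): Delta=3.2769 Bond=-88.5714
(3,1): Delta=0.7117 Bond=91.6369
(3,2): Delta=-0.5451 Bond=263.5668
(3,3): Delta=-0.4125 Bond=228.2385
V0=65.8220

Under the risk-neutral measure, an up-move has probability p* = (R−d)/(u−d) = 0.6528 and values discount at R = 1.23.
Terminal payoffs: V(4,0)=36.4600, V(4,1)=174.2100, V(4,2)=232.4700, V(4,3)=145.5800, V(4,4)=17.5400
(3,0): S=58.3838. Δ = (V_up−V_dn)/(S_up−S_dn) = (174.2100−36.4600)/(86.4080−44.3717) = 3.2769. V = [p*·174.2100 + (1−p*)·36.4600]/1.23 = 102.7481. B = V − Δ·S = -88.5714.
(3,1): S=113.6948. Δ = (V_up−V_dn)/(S_up−S_dn) = (232.4700−174.2100)/(168.2683−86.4080) = 0.7117. V = [p*·232.4700 + (1−p*)·174.2100]/1.23 = 172.5535. B = V − Δ·S = 91.6369.
(3,2): S=221.4056. Δ = (V_up−V_dn)/(S_up−S_dn) = (145.5800−232.4700)/(327.6803−168.2683) = -0.5451. V = [p*·145.5800 + (1−p*)·232.4700]/1.23 = 142.8863. B = V − Δ·S = 263.5668.
(3,3): S=431.1583. Δ = (V_up−V_dn)/(S_up−S_dn) = (17.5400−145.5800)/(638.1143−327.6803) = -0.4125. V = [p*·17.5400 + (1−p*)·145.5800]/1.23 = 50.4051. B = V − Δ·S = 228.2385.
(2,0): S=76.8208. Δ = (V_up−V_dn)/(S_up−S_dn) = (172.5535−102.7481)/(113.6948−58.3838) = 1.2621. V = [p*·172.5535 + (1−p*)·102.7481]/1.23 = 120.5817. B = V − Δ·S = 23.6297.
(2,1): S=149.5984. Δ = (V_up−V_dn)/(S_up−S_dn) = (142.8863−172.5535)/(221.4056−113.6948) = -0.2754. V = [p*·142.8863 + (1−p*)·172.5535]/1.23 = 124.5426. B = V − Δ·S = 165.7471.
(2,2): S=291.3232. Δ = (V_up−V_dn)/(S_up−S_dn) = (50.4051−142.8863)/(431.1583−221.4056) = -0.4409. V = [p*·50.4051 + (1−p*)·142.8863]/1.23 = 67.0867. B = V − Δ·S = 195.5327.
(1,0): S=101.0800. Δ = (V_up−V_dn)/(S_up−S_dn) = (124.5426−120.5817)/(149.5984−76.8208) = 0.0544. V = [p*·124.5426 + (1−p*)·120.5817]/1.23 = 100.1360. B = V − Δ·S = 94.6348.
(1,1): S=196.8400. Δ = (V_up−V_dn)/(S_up−S_dn) = (67.0867−124.5426)/(291.3232−149.5984) = -0.4054. V = [p*·67.0867 + (1−p*)·124.5426]/1.23 = 70.7615. B = V − Δ·S = 150.5614.
(0,0): S=133.0000. Δ = (V_up−V_dn)/(S_up−S_dn) = (70.7615−100.1360)/(196.8400−101.0800) = -0.3068. V = [p*·70.7615 + (1−p*)·100.1360]/1.23 = 65.8220. B = V − Δ·S = 106.6199.
Each (Δ,B) replicates both successor values, so the strategy is self-financing and V0 is arbitrage-free.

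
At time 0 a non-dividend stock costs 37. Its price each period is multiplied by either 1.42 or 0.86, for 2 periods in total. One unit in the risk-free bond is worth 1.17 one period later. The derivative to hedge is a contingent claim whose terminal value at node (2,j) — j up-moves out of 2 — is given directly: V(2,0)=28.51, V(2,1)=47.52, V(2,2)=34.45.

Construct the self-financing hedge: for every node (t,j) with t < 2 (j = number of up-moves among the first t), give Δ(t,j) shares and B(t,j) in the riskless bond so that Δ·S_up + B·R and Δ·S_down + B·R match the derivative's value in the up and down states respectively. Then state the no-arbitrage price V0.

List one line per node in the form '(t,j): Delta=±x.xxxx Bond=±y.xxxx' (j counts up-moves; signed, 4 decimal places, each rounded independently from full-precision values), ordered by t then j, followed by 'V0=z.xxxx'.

(0,0): Delta=0.0516 Bond=27.1105
(1,0): Delta=1.0668 Bond=-0.5846
(1,1): Delta=-0.4442 Bond=57.7708
V0=29.0205

The replicating-portfolio and risk-neutral prices coincide; use p* = (1.17−0.86)/(1.42−0.86) = 0.5536 for the latter.
At expiry t=2: V(2,0)=28.5100, V(2,1)=47.5200, V(2,2)=34.4500
  t=1,j=0: stock 31.8200 → up 45.1844 (V=47.5200), down 27.3652 (V=28.5100). Price 33.3619; hedge Δ=1.0668, bond B=-0.5846.
  t=1,j=1: stock 52.5400 → up 74.6068 (V=34.4500), down 45.1844 (V=47.5200). Price 34.4315; hedge Δ=-0.4442, bond B=57.7708.
  t=0,j=0: stock 37.0000 → up 52.5400 (V=34.4315), down 31.8200 (V=33.3619). Price 29.0205; hedge Δ=0.0516, bond B=27.1105.
Each (Δ,B) replicates both successor values, so the strategy is self-financing and V0 is arbitrage-free.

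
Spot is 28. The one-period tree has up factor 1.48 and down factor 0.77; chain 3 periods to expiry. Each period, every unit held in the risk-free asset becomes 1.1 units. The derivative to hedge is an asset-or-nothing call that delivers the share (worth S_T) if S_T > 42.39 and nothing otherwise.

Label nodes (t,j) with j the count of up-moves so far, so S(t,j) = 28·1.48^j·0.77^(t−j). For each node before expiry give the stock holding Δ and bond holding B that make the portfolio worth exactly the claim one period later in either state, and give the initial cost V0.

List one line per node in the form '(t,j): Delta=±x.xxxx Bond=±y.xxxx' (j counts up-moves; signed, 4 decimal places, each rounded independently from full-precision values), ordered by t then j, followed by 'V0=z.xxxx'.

Under the risk-neutral measure, an up-move has probability p* = (R−d)/(u−d) = 0.4648 and values discount at R = 1.1.
Payoff layer (t=3): V(3,0)=0.0000, V(3,1)=0.0000, V(3,2)=47.2250, V(3,3)=90.7702
Node (2,0) S=16.6012: V=(p*·0.0000+(1−p*)·0.0000)/1.1=0.0000; Δ=(0.0000−0.0000)/(24.5698−12.7829)=0.0000; B=V−Δ·S=0.0000
Node (2,1) S=31.9088: V=(p*·47.2250+(1−p*)·0.0000)/1.1=19.9542; Δ=(47.2250−0.0000)/(47.2250−24.5698)=2.0845; B=V−Δ·S=-46.5599
Node (2,2) S=61.3312: V=(p*·90.7702+(1−p*)·47.2250)/1.1=61.3312; Δ=(90.7702−47.2250)/(90.7702−47.2250)=1.0000; B=V−Δ·S=0.0000
Node (1,0) S=21.5600: V=(p*·19.9542+(1−p*)·0.0000)/1.1=8.4314; Δ=(19.9542−0.0000)/(31.9088−16.6012)=1.3036; B=V−Δ·S=-19.6732
Node (1,1) S=41.4400: V=(p*·61.3312+(1−p*)·19.9542)/1.1=35.6234; Δ=(61.3312−19.9542)/(61.3312−31.9088)=1.4063; B=V−Δ·S=-22.6540
Node (0,0) S=28.0000: V=(p*·35.6234+(1−p*)·8.4314)/1.1=19.1545; Δ=(35.6234−8.4314)/(41.4400−21.5600)=1.3678; B=V−Δ·S=-19.1442
Check: Δ(0,0)·S0 + B(0,0) = 19.1545 = V0.

(0,0): Delta=1.3678 Bond=-19.1442
(1,0): Delta=1.3036 Bond=-19.6732
(1,1): Delta=1.4063 Bond=-22.6540
(2,0): Delta=0.0000 Bond=0.0000
(2,1): Delta=2.0845 Bond=-46.5599
(2,2): Delta=1.0000 Bond=0.0000
V0=19.1545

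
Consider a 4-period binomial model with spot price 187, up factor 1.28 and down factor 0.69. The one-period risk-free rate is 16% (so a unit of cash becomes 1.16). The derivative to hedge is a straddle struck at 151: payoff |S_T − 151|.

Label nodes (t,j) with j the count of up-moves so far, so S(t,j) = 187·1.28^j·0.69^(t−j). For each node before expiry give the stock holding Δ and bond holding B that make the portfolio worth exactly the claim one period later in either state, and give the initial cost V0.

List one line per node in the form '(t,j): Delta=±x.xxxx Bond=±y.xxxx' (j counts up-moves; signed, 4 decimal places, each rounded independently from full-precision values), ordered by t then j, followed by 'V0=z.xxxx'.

The replicating-portfolio and risk-neutral prices coincide; use p* = (1.16−0.69)/(1.28−0.69) = 0.7966 for the latter.
Terminal values V(4,·): V(4,0)=108.6125, V(4,1)=72.3681, V(4,2)=5.1321, V(4,3)=119.5955, V(4,4)=350.9743
Node (3,0) S=61.4312: V=(p*·72.3681+(1−p*)·108.6125)/1.16=68.7412; Δ=(72.3681−108.6125)/(78.6319−42.3875)=-1.0000; B=V−Δ·S=130.1724
Node (3,1) S=113.9593: V=(p*·5.1321+(1−p*)·72.3681)/1.16=16.2131; Δ=(5.1321−72.3681)/(145.8679−78.6319)=-1.0000; B=V−Δ·S=130.1724
Node (3,2) S=211.4028: V=(p*·119.5955+(1−p*)·5.1321)/1.16=83.0300; Δ=(119.5955−5.1321)/(270.5955−145.8679)=0.9177; B=V−Δ·S=-110.9758
Node (3,3) S=392.1674: V=(p*·350.9743+(1−p*)·119.5955)/1.16=261.9950; Δ=(350.9743−119.5955)/(501.9743−270.5955)=1.0000; B=V−Δ·S=-130.1724
Node (2,0) S=89.0307: V=(p*·16.2131+(1−p*)·68.7412)/1.16=23.1869; Δ=(16.2131−68.7412)/(113.9593−61.4312)=-1.0000; B=V−Δ·S=112.2176
Node (2,1) S=165.1584: V=(p*·83.0300+(1−p*)·16.2131)/1.16=59.8622; Δ=(83.0300−16.2131)/(211.4028−113.9593)=0.6857; B=V−Δ·S=-53.3868
Node (2,2) S=306.3808: V=(p*·261.9950+(1−p*)·83.0300)/1.16=194.4788; Δ=(261.9950−83.0300)/(392.1674−211.4028)=0.9900; B=V−Δ·S=-108.8517
Node (1,0) S=129.0300: V=(p*·59.8622+(1−p*)·23.1869)/1.16=45.1748; Δ=(59.8622−23.1869)/(165.1584−89.0307)=0.4818; B=V−Δ·S=-16.9867
Node (1,1) S=239.3600: V=(p*·194.4788+(1−p*)·59.8622)/1.16=144.0510; Δ=(194.4788−59.8622)/(306.3808−165.1584)=0.9532; B=V−Δ·S=-84.1127
Node (0,0) S=187.0000: V=(p*·144.0510+(1−p*)·45.1748)/1.16=106.8453; Δ=(144.0510−45.1748)/(239.3600−129.0300)=0.8962; B=V−Δ·S=-60.7413
Root portfolio cost Δ·187+B reproduces V0=106.8453.

(0,0): Delta=0.8962 Bond=-60.7413
(1,0): Delta=0.4818 Bond=-16.9867
(1,1): Delta=0.9532 Bond=-84.1127
(2,0): Delta=-1.0000 Bond=112.2176
(2,1): Delta=0.6857 Bond=-53.3868
(2,2): Delta=0.9900 Bond=-108.8517
(3,0): Delta=-1.0000 Bond=130.1724
(3,1): Delta=-1.0000 Bond=130.1724
(3,2): Delta=0.9177 Bond=-110.9758
(3,3): Delta=1.0000 Bond=-130.1724
V0=106.8453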